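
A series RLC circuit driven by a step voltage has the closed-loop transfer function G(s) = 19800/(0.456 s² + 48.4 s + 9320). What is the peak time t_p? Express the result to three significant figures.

t_p ≈ 0.0237 s

Dividing through by 0.456: denominator becomes s² + 106.1 s + 20440.
So ω_n = √20440 = 143 rad/s and ζ = 106.1/(2·143) = 0.371.
The damped frequency ω_d = ω_n√(1−ζ²) = 133 rad/s. t_p = π/ω_d = 0.0237 s.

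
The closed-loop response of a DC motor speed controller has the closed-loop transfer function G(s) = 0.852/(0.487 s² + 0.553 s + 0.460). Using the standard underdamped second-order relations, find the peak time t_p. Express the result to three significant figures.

t_p ≈ 3.98 s

Dividing through by 0.487: denominator becomes s² + 1.136 s + 0.9446.
So ω_n = √0.9446 = 0.972 rad/s and ζ = 1.136/(2·0.972) = 0.584.
ω_d = ω_n√(1−ζ²) = 0.789 rad/s. t_p = π/ω_d = 3.98 s.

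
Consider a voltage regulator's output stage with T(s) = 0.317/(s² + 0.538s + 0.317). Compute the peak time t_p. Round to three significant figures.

Comparing the denominator to s² + 2ζω_n s + ω_n²: ω_n = √0.317 = 0.563 rad/s, and 2ζω_n = 0.538 so ζ = 0.538/(2·0.563) = 0.478.
The damped frequency ω_d = ω_n√(1−ζ²) = 0.495 rad/s. Then t_p = π/ω_d = 6.35 s.

t_p ≈ 6.35 s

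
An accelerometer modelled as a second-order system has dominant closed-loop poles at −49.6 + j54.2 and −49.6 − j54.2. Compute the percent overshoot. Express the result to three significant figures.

%OS ≈ 5.64%

|pole| = ω_n = √(49.6² + 54.2²) = 73.5 rad/s; ζ = cos θ = σ/ω_n = 0.675.
%OS = 100·exp(−πζ/√(1−ζ²)) = 5.64%.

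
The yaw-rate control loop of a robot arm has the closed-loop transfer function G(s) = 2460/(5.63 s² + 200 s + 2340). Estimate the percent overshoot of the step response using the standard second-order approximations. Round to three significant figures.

Dividing through by 5.63: denominator becomes s² + 35.52 s + 415.6.
So ω_n = √415.6 = 20.4 rad/s and ζ = 35.52/(2·20.4) = 0.871.
%OS = 100 e^{−πζ/√(1−ζ²)} with ζ = 0.871 gives 0.379%.

%OS ≈ 0.379%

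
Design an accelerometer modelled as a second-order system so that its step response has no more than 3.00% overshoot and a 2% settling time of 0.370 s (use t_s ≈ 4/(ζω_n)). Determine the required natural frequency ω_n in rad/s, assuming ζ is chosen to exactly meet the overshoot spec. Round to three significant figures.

ω_n ≈ 14.5 rad/s

ζ = −ln(OS)/√(π² + (ln OS)²). With OS = 0.0300, ln OS = −3.507 and ζ = 3.507/4.708 = 0.745.
Then ω_n = 4/(ζ t_s) = 4/(0.745 × 0.370) = 14.5 rad/s.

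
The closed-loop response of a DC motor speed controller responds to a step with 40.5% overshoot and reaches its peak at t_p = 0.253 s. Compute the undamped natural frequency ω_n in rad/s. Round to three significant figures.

The overshoot fixes ζ = −ln(OS)/√(π²+ln²(OS)) = 0.276.
From t_p = π/ω_d, ω_d = π/0.253 = 12.4 rad/s, so ω_n = ω_d/√(1−ζ²) = 12.9 rad/s.

ω_n ≈ 12.9 rad/s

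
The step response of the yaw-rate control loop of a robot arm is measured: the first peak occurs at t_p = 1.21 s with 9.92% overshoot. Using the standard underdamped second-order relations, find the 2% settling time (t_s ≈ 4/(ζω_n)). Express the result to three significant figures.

t_s ≈ 2.09 s

The overshoot fixes ζ = −ln(OS)/√(π²+ln²(OS)) = 0.592.
t_p = π/ω_d ⇒ ω_d = 2.60 rad/s; then ω_n = ω_d/√(1−ζ²) = 3.22 rad/s.
t_s ≈ 4/(ζω_n) = 4/(0.592·3.22) = 2.09 s.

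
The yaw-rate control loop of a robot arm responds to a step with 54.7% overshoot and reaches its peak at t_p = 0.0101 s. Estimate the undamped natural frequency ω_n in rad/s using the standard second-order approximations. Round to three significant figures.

The overshoot fixes ζ = −ln(OS)/√(π²+ln²(OS)) = 0.189.
t_p = π/ω_d ⇒ ω_d = 311 rad/s; then ω_n = ω_d/√(1−ζ²) = 317 rad/s.

ω_n ≈ 317 rad/s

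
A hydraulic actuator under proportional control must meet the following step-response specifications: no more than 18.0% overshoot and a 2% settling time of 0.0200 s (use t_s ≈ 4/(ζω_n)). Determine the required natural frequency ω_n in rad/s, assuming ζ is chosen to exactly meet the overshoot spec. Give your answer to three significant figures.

ω_n ≈ 417 rad/s

Inverting the overshoot relation: ζ = |ln 0.180|/√(π² + ln²0.180) = 0.479.
From t_s ≈ 4/(ζω_n): ω_n = 4/(ζ·t_s) = 4/(0.479·0.0200) = 417 rad/s.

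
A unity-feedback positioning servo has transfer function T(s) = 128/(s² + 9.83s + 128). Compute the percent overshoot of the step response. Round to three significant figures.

%OS ≈ 22.0%

ω_n = √128 = 11.3 rad/s; ζ = 9.83/(2·11.3) = 0.434.
%OS = 100 e^{−πζ/√(1−ζ²)} with ζ = 0.434 gives 22.0%.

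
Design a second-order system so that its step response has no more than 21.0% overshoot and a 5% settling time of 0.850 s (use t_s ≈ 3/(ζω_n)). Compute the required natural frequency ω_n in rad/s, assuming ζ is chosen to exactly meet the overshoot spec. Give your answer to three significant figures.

ω_n ≈ 7.93 rad/s

Inverting the overshoot relation: ζ = |ln 0.210|/√(π² + ln²0.210) = 0.445.
Then ω_n = 3/(ζ t_s) = 3/(0.445 × 0.850) = 7.93 rad/s.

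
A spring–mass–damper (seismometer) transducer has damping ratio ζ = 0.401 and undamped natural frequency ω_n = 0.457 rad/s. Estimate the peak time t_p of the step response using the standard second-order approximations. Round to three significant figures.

t_p ≈ 7.50 s

The damped frequency is ω_d = ω_n√(1−ζ²) = 0.457·√(1−0.161) = 0.419 rad/s.
Peak time t_p = π/ω_d = π/0.419 = 7.50 s.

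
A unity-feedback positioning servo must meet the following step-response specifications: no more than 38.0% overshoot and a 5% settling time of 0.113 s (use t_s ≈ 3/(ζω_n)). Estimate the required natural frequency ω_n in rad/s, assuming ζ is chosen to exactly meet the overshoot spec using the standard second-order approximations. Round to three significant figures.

ζ = −ln(OS)/√(π² + (ln OS)²). With OS = 0.380, ln OS = −0.9676 and ζ = 0.9676/3.287 = 0.294.
From t_s ≈ 3/(ζω_n): ω_n = 3/(ζ·t_s) = 3/(0.294·0.113) = 90.2 rad/s.

ω_n ≈ 90.2 rad/s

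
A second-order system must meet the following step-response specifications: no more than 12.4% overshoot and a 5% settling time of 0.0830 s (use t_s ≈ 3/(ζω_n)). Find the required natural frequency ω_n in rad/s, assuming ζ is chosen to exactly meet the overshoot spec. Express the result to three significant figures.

ω_n ≈ 65.3 rad/s

ζ = −ln(OS)/√(π² + (ln OS)²). With OS = 0.124, ln OS = −2.087 and ζ = 2.087/3.772 = 0.553.
Then ω_n = 3/(ζ t_s) = 3/(0.553 × 0.0830) = 65.3 rad/s.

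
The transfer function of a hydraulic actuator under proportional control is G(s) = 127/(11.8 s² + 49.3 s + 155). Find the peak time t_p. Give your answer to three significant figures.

t_p ≈ 1.06 s

Dividing through by 11.8: denominator becomes s² + 4.178 s + 13.14.
So ω_n = √13.14 = 3.62 rad/s and ζ = 4.178/(2·3.62) = 0.576.
The damped frequency ω_d = ω_n√(1−ζ²) = 2.96 rad/s. t_p = π/ω_d = 1.06 s.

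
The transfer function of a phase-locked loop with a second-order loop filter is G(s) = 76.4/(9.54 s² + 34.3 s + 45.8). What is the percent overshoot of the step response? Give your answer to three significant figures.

%OS ≈ 1.10%

Dividing through by 9.54: denominator becomes s² + 3.595 s + 4.801.
So ω_n = √4.801 = 2.19 rad/s and ζ = 3.595/(2·2.19) = 0.820.
%OS = 100·exp(−πζ/√(1−ζ²)) = 1.10%.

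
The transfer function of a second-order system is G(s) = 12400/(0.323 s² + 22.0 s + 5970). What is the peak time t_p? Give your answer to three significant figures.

Dividing through by 0.323: denominator becomes s² + 68.11 s + 18480.
So ω_n = √18480 = 136 rad/s and ζ = 68.11/(2·136) = 0.250.
ω_d = ω_n√(1−ζ²) = 132 rad/s. t_p = π/ω_d = 0.0239 s.

t_p ≈ 0.0239 s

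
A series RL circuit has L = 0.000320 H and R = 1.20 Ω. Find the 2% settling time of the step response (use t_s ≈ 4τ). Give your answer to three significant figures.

t_s ≈ 0.00107 s

τ = L/R = 0.000320/1.20 = 0.000267 s.
t_s ≈ 4τ = 0.00107 s.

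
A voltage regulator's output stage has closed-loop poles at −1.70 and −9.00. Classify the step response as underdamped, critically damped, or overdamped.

Since the poles are distinct, negative and real, the response is overdamped.

overdamped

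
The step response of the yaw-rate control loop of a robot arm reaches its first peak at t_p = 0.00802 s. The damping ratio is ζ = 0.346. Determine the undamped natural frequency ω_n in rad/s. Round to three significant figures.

Peak time t_p = π/ω_d, so ω_d = π/t_p = π/0.00802 = 392 rad/s.
ω_n = ω_d/√(1−ζ²) = 392/√0.880 = 418 rad/s.

ω_n ≈ 418 rad/s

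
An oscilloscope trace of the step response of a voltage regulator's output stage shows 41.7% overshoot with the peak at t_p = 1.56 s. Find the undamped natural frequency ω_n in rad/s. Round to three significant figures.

From the overshoot, ζ = −ln(OS)/√(π²+ln²(OS)) = 0.268.
t_p = π/ω_d ⇒ ω_d = 2.01 rad/s; then ω_n = ω_d/√(1−ζ²) = 2.09 rad/s.

ω_n ≈ 2.09 rad/s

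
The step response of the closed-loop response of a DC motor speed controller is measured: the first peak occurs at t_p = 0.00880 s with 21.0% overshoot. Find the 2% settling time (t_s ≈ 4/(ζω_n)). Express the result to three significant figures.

t_s ≈ 0.0226 s

From the overshoot, ζ = −ln(OS)/√(π²+ln²(OS)) = 0.445.
From t_p = π/ω_d, ω_d = π/0.00880 = 357 rad/s, so ω_n = ω_d/√(1−ζ²) = 399 rad/s.
t_s ≈ 4/(ζω_n) = 4/(0.445·399) = 0.0226 s.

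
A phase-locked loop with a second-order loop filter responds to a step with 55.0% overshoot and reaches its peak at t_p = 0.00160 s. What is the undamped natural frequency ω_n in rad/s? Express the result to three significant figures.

ω_n ≈ 2000 rad/s

The overshoot fixes ζ = −ln(OS)/√(π²+ln²(OS)) = 0.187.
From t_p = π/ω_d, ω_d = π/0.00160 = 1960 rad/s, so ω_n = ω_d/√(1−ζ²) = 2000 rad/s.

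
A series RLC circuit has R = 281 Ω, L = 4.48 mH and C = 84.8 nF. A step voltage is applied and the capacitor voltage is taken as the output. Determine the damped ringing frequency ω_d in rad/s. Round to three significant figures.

For a series RLC circuit (capacitor voltage as output), ω_n = 1/√(LC) = 1/√(4.48 mH · 84.8 nF) = 51300 rad/s.
ζ = (R/2)·√(C/L) = (281/2)·√(84.8 nF/4.48 mH) = 0.611.
ω_d = ω_n√(1−ζ²) = 40600 rad/s.

ω_d ≈ 40600 rad/s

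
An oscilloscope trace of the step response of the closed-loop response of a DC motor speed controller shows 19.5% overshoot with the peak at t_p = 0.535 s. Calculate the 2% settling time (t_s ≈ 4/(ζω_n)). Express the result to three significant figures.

t_s ≈ 1.31 s

The overshoot fixes ζ = −ln(OS)/√(π²+ln²(OS)) = 0.462.
From t_p = π/ω_d, ω_d = π/0.535 = 5.87 rad/s, so ω_n = ω_d/√(1−ζ²) = 6.62 rad/s.
t_s ≈ 4/(ζω_n) = 4/(0.462·6.62) = 1.31 s.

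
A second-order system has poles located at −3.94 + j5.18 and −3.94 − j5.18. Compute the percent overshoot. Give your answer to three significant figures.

The poles are at −σ ± jω_d with σ = 3.94 and ω_d = 5.18, so ω_n = √(σ²+ω_d²) = 6.51 rad/s and ζ = σ/ω_n = 0.605.
Overshoot: exp(−π·0.605/√(1−0.605²)) = 0.0917, i.e. 9.17%.

%OS ≈ 9.17%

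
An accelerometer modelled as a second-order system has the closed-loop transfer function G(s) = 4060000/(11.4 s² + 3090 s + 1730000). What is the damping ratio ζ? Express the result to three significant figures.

ζ ≈ 0.348

Dividing through by 11.4: denominator becomes s² + 271.1 s + 151800.
So ω_n = √151800 = 390 rad/s and ζ = 271.1/(2·390) = 0.348.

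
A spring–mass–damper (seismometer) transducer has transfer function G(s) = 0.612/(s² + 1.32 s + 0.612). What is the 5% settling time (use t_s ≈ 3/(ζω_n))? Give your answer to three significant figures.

t_s ≈ 4.55 s

Comparing the denominator to s² + 2ζω_n s + ω_n²: ω_n = √0.612 = 0.782 rad/s, and 2ζω_n = 1.32 so ζ = 1.32/(2·0.782) = 0.844.
t_s ≈ 3/(ζω_n) = 3/(0.844·0.782) = 4.55 s.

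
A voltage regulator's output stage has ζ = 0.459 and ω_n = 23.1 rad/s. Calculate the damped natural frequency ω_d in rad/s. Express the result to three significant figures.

ω_d ≈ 20.5 rad/s

ω_d = ω_n√(1−ζ²) = 23.1·√0.789 = 20.5 rad/s.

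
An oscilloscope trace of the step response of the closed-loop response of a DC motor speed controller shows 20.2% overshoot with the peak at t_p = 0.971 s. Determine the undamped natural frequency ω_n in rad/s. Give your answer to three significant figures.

ω_n ≈ 3.63 rad/s

From the overshoot, ζ = −ln(OS)/√(π²+ln²(OS)) = 0.454.
From t_p = π/ω_d, ω_d = π/0.971 = 3.24 rad/s, so ω_n = ω_d/√(1−ζ²) = 3.63 rad/s.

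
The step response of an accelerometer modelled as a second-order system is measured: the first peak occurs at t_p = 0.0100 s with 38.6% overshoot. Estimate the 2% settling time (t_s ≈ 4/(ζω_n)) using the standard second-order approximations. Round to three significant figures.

t_s ≈ 0.0420 s

The overshoot fixes ζ = −ln(OS)/√(π²+ln²(OS)) = 0.290.
From t_p = π/ω_d, ω_d = π/0.0100 = 314 rad/s, so ω_n = ω_d/√(1−ζ²) = 328 rad/s.
t_s ≈ 4/(ζω_n) = 4/(0.290·328) = 0.0420 s.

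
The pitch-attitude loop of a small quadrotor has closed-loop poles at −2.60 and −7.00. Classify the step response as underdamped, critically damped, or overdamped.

Since the poles are distinct, negative and real, the response is overdamped.

overdamped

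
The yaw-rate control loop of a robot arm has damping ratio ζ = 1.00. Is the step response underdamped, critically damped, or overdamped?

critically damped

Since ζ = 1, the system is critically damped.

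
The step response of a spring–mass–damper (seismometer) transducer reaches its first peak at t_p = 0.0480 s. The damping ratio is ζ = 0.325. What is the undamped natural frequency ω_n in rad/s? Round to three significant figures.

ω_n ≈ 69.2 rad/s

Peak time t_p = π/ω_d, so ω_d = π/t_p = π/0.0480 = 65.4 rad/s.
ω_n = ω_d/√(1−ζ²) = 65.4/√0.894 = 69.2 rad/s.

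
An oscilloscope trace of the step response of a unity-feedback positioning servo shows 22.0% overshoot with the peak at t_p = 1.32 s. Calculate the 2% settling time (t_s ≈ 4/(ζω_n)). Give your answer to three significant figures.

t_s ≈ 3.49 s

From the overshoot, ζ = −ln(OS)/√(π²+ln²(OS)) = 0.434.
From t_p = π/ω_d, ω_d = π/1.32 = 2.38 rad/s, so ω_n = ω_d/√(1−ζ²) = 2.64 rad/s.
t_s ≈ 4/(ζω_n) = 4/(0.434·2.64) = 3.49 s.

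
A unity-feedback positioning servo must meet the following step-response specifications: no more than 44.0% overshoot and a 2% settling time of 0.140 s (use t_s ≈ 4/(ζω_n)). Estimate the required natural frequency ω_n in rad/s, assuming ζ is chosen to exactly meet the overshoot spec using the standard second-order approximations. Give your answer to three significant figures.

ω_n ≈ 113 rad/s

From %OS = 100·exp(−πζ/√(1−ζ²)), invert to get ζ = −ln(OS)/√(π² + ln²(OS)) with OS = 0.440.
−ln 0.440 = 0.8210, so ζ = 0.8210/√(π² + 0.6740) = 0.253.
Then ω_n = 4/(ζ t_s) = 4/(0.253 × 0.140) = 113 rad/s.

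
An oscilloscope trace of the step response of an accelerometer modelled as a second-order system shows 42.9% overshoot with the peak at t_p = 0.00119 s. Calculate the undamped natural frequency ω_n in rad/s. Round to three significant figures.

From the overshoot, ζ = −ln(OS)/√(π²+ln²(OS)) = 0.260.
From t_p = π/ω_d, ω_d = π/0.00119 = 2640 rad/s, so ω_n = ω_d/√(1−ζ²) = 2730 rad/s.

ω_n ≈ 2730 rad/s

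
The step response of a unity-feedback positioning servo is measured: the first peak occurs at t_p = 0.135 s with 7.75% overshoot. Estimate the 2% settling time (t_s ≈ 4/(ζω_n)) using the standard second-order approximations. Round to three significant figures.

ζ from %OS: ζ = |ln 0.0775|/√(π²+ln²0.0775) = 0.631.
From t_p = π/ω_d, ω_d = π/0.135 = 23.3 rad/s, so ω_n = ω_d/√(1−ζ²) = 30.0 rad/s.
t_s ≈ 4/(ζω_n) = 4/(0.631·30.0) = 0.211 s.

t_s ≈ 0.211 s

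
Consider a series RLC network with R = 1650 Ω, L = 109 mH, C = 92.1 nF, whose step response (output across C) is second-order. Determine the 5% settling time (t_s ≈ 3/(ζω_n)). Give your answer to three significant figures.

t_s ≈ 0.000396 s

For a series RLC circuit (capacitor voltage as output), ω_n = 1/√(LC) = 1/√(109 mH · 92.1 nF) = 9980 rad/s.
ζ = (R/2)·√(C/L) = (1650/2)·√(92.1 nF/109 mH) = 0.758.
t_s ≈ 3/(ζω_n) = 0.000396 s.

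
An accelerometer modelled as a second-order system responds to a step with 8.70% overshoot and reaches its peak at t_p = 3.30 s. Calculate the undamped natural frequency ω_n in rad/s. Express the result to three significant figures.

ζ from %OS: ζ = |ln 0.0870|/√(π²+ln²0.0870) = 0.614.
t_p = π/ω_d ⇒ ω_d = 0.952 rad/s; then ω_n = ω_d/√(1−ζ²) = 1.21 rad/s.

ω_n ≈ 1.21 rad/s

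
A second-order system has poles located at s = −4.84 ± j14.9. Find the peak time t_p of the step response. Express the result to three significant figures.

t_p = π/ω_d with ω_d = 14.9 (the imaginary part), so t_p = 0.211 s.

t_p ≈ 0.211 s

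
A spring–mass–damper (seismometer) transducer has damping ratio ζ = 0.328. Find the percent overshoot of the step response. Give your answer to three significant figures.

For an underdamped second-order system, %OS = 100·exp(−πζ/√(1−ζ²)).
πζ/√(1−ζ²) = π·0.328/√(1−0.108) = 1.091, so %OS = 100·e^(−1.091) = 33.6%.

%OS ≈ 33.6%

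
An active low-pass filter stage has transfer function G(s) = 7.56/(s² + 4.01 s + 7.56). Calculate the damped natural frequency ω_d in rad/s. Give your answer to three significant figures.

ω_n = √7.56 = 2.75 rad/s; ζ = 4.01/(2·2.75) = 0.729.
The damped frequency ω_d = ω_n√(1−ζ²) = 1.88 rad/s.

ω_d ≈ 1.88 rad/s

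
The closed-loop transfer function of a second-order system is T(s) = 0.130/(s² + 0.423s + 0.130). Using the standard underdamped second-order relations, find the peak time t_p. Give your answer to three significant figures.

t_p ≈ 10.8 s

Comparing the denominator to s² + 2ζω_n s + ω_n²: ω_n = √0.130 = 0.361 rad/s, and 2ζω_n = 0.423 so ζ = 0.423/(2·0.361) = 0.587.
ω_d = ω_n√(1−ζ²) = 0.292 rad/s. Then t_p = π/ω_d = 10.8 s.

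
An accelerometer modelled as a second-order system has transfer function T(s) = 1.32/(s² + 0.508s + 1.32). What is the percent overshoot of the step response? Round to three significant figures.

Matching coefficients with s² + 2ζω_n s + ω_n² gives ω_n² = 1.32 ⇒ ω_n = 1.15 rad/s, and ζ = 0.508/(2ω_n) = 0.221.
Overshoot: exp(−π·0.221/√(1−0.221²)) = 0.491, i.e. 49.1%.

%OS ≈ 49.1%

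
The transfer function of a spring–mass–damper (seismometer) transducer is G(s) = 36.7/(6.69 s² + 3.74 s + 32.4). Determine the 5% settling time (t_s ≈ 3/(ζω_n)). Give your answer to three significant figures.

t_s ≈ 10.7 s

Dividing through by 6.69: denominator becomes s² + 0.5590 s + 4.843.
So ω_n = √4.843 = 2.20 rad/s and ζ = 0.5590/(2·2.20) = 0.127.
t_s ≈ 3/(ζω_n) = 10.7 s.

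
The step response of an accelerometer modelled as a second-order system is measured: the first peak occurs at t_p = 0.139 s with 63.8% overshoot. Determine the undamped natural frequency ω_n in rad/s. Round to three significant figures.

ζ from %OS: ζ = |ln 0.638|/√(π²+ln²0.638) = 0.142.
From t_p = π/ω_d, ω_d = π/0.139 = 22.6 rad/s, so ω_n = ω_d/√(1−ζ²) = 22.8 rad/s.

ω_n ≈ 22.8 rad/s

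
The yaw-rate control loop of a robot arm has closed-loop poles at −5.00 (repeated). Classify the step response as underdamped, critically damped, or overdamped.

Since there is a repeated negative-real pole, the response is critically damped.

critically damped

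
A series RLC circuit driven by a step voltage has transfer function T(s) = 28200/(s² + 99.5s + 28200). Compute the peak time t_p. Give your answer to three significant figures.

t_p ≈ 0.0196 s

ω_n = √28200 = 168 rad/s; ζ = 99.5/(2·168) = 0.296.
ω_d = ω_n√(1−ζ²) = 160 rad/s. Then t_p = π/ω_d = 0.0196 s.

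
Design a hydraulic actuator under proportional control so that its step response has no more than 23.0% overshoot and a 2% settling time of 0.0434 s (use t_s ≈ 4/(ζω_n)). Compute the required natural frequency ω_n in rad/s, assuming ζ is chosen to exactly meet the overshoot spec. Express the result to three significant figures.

ω_n ≈ 218 rad/s

ζ = −ln(OS)/√(π² + (ln OS)²). With OS = 0.230, ln OS = −1.470 and ζ = 1.470/3.468 = 0.424.
From t_s ≈ 4/(ζω_n): ω_n = 4/(ζ·t_s) = 4/(0.424·0.0434) = 218 rad/s.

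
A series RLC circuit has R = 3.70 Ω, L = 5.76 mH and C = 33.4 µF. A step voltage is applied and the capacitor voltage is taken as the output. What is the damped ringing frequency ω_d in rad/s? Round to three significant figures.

For a series RLC circuit (capacitor voltage as output), ω_n = 1/√(LC) = 1/√(5.76 mH · 33.4 µF) = 2280 rad/s.
ζ = (R/2)·√(C/L) = (3.70/2)·√(33.4 µF/5.76 mH) = 0.141.
ω_d = 2280·√(1 − 0.141²) = 2260 rad/s.

ω_d ≈ 2260 rad/s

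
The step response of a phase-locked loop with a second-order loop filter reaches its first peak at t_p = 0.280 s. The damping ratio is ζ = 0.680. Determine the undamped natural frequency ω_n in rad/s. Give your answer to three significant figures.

Peak time t_p = π/ω_d, so ω_d = π/t_p = π/0.280 = 11.2 rad/s.
ω_n = ω_d/√(1−ζ²) = 11.2/√0.538 = 15.3 rad/s.

ω_n ≈ 15.3 rad/s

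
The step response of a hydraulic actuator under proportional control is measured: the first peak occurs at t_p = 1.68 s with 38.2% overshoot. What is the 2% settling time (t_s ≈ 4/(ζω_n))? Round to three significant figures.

t_s ≈ 6.98 s

ζ from %OS: ζ = |ln 0.382|/√(π²+ln²0.382) = 0.293.
t_p = π/ω_d ⇒ ω_d = 1.87 rad/s; then ω_n = ω_d/√(1−ζ²) = 1.96 rad/s.
t_s ≈ 4/(ζω_n) = 4/(0.293·1.96) = 6.98 s.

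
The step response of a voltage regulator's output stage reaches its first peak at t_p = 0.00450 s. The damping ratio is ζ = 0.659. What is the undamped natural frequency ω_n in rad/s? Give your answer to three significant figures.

Peak time t_p = π/ω_d, so ω_d = π/t_p = π/0.00450 = 698 rad/s.
ω_n = ω_d/√(1−ζ²) = 698/√0.566 = 928 rad/s.

ω_n ≈ 928 rad/s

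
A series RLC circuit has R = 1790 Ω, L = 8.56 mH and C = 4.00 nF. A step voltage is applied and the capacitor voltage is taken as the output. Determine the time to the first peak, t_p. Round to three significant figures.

For a series RLC circuit (capacitor voltage as output), ω_n = 1/√(LC) = 1/√(8.56 mH · 4.00 nF) = 171000 rad/s.
ζ = (R/2)·√(C/L) = (1790/2)·√(4.00 nF/8.56 mH) = 0.612.
ω_d = 171000·√(1 − 0.612²) = 135000 rad/s. t_p = π/ω_d = 0.0000232 s.

t_p ≈ 0.0000232 s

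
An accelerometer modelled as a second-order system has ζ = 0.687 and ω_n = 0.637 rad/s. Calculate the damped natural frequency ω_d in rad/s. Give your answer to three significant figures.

ω_d ≈ 0.463 rad/s

ω_d = ω_n√(1−ζ²) = 0.637·√0.528 = 0.463 rad/s.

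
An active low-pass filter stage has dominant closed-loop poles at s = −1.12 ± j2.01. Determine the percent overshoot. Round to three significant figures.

%OS ≈ 17.4%

|pole| = ω_n = √(1.12² + 2.01²) = 2.30 rad/s; ζ = cos θ = σ/ω_n = 0.487.
%OS = 100·exp(−πζ/√(1−ζ²)) = 17.4%.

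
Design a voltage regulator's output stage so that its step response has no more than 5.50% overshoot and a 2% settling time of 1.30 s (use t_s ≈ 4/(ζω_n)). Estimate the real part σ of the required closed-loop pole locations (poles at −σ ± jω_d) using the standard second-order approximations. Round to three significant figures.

The settling-time spec alone fixes σ = ζω_n = 4/t_s = 4/1.30 = 3.08.
(Overshoot then fixes ζ = 0.678 and hence ω_d = σ·√(1−ζ²)/ζ = 3.33 rad/s.)

σ ≈ 3.08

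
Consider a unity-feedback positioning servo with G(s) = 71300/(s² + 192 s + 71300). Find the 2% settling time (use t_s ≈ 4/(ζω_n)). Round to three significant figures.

t_s ≈ 0.0417 s

Comparing the denominator to s² + 2ζω_n s + ω_n²: ω_n = √71300 = 267 rad/s, and 2ζω_n = 192 so ζ = 192/(2·267) = 0.360.
t_s ≈ 4/(ζω_n) = 4/(0.360·267) = 0.0417 s.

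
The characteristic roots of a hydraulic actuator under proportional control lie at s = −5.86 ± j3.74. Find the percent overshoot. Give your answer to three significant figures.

%OS ≈ 0.728%

|pole| = ω_n = √(5.86² + 3.74²) = 6.95 rad/s; ζ = cos θ = σ/ω_n = 0.843.
%OS = 100 e^{−πζ/√(1−ζ²)} with ζ = 0.843 gives 0.728%.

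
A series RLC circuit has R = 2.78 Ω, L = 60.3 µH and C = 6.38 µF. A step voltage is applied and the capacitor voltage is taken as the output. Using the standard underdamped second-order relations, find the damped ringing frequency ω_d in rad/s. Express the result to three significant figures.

ω_d ≈ 45500 rad/s

For a series RLC circuit (capacitor voltage as output), ω_n = 1/√(LC) = 1/√(60.3 µH · 6.38 µF) = 51000 rad/s.
ζ = (R/2)·√(C/L) = (2.78/2)·√(6.38 µF/60.3 µH) = 0.452.
ω_d = ω_n√(1−ζ²) = 45500 rad/s.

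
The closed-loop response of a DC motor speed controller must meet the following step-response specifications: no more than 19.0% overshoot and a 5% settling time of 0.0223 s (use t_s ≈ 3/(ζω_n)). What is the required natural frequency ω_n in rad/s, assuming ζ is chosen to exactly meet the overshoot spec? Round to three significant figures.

ω_n ≈ 288 rad/s

From %OS = 100·exp(−πζ/√(1−ζ²)), invert to get ζ = −ln(OS)/√(π² + ln²(OS)) with OS = 0.190.
−ln 0.190 = 1.661, so ζ = 1.661/√(π² + 2.758) = 0.467.
Then ω_n = 3/(ζ t_s) = 3/(0.467 × 0.0223) = 288 rad/s.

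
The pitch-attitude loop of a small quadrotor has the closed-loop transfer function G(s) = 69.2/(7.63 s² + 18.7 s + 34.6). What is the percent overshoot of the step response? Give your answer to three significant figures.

Dividing through by 7.63: denominator becomes s² + 2.451 s + 4.535.
So ω_n = √4.535 = 2.13 rad/s and ζ = 2.451/(2·2.13) = 0.575.
%OS = 100 e^{−πζ/√(1−ζ²)} with ζ = 0.575 gives 11.0%.

%OS ≈ 11.0%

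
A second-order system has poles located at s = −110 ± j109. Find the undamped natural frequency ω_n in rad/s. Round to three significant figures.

ω_n ≈ 155 rad/s

The poles are at −σ ± jω_d with σ = 110 and ω_d = 109, so ω_n = √(σ²+ω_d²) = 155 rad/s and ζ = σ/ω_n = 0.710.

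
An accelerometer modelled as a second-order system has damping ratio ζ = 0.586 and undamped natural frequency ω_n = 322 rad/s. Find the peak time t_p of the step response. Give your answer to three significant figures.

t_p ≈ 0.0120 s

The damped frequency is ω_d = ω_n√(1−ζ²) = 322·√(1−0.343) = 261 rad/s.
Peak time t_p = π/ω_d = π/261 = 0.0120 s.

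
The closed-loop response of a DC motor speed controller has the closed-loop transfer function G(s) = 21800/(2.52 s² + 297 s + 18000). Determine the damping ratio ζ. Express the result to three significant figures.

ζ ≈ 0.697

Dividing through by 2.52: denominator becomes s² + 117.9 s + 7143.
So ω_n = √7143 = 84.5 rad/s and ζ = 117.9/(2·84.5) = 0.697.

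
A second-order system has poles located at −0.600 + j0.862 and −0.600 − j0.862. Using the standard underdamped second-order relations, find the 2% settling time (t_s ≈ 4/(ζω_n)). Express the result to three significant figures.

For poles at −σ ± jω_d, ζω_n = σ = 0.600, so t_s ≈ 4/σ = 6.67 s.

t_s ≈ 6.67 s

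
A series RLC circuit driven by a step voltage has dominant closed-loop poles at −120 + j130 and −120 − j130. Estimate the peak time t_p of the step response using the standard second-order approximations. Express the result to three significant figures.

t_p ≈ 0.0242 s

t_p = π/ω_d with ω_d = 130 (the imaginary part), so t_p = 0.0242 s.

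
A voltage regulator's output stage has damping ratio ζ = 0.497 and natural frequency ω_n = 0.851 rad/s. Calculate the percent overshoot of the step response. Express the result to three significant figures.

%OS ≈ 16.5%

For an underdamped second-order system, %OS = 100·exp(−πζ/√(1−ζ²)).
πζ/√(1−ζ²) = π·0.497/√(1−0.247) = 1.799, so %OS = 100·e^(−1.799) = 16.5%.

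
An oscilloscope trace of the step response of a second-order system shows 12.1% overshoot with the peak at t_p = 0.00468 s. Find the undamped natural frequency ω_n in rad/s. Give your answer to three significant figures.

The overshoot fixes ζ = −ln(OS)/√(π²+ln²(OS)) = 0.558.
From t_p = π/ω_d, ω_d = π/0.00468 = 671 rad/s, so ω_n = ω_d/√(1−ζ²) = 809 rad/s.

ω_n ≈ 809 rad/s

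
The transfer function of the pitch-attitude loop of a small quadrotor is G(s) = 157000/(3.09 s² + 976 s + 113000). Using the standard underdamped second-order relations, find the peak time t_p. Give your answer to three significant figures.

t_p ≈ 0.0291 s

Dividing through by 3.09: denominator becomes s² + 315.9 s + 36570.
So ω_n = √36570 = 191 rad/s and ζ = 315.9/(2·191) = 0.826.
ω_d = ω_n√(1−ζ²) = 108 rad/s. t_p = π/ω_d = 0.0291 s.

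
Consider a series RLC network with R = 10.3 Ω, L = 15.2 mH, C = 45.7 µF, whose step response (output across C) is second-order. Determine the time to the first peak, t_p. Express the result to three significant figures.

For a series RLC circuit (capacitor voltage as output), ω_n = 1/√(LC) = 1/√(15.2 mH · 45.7 µF) = 1200 rad/s.
ζ = (R/2)·√(C/L) = (10.3/2)·√(45.7 µF/15.2 mH) = 0.282.
ω_d = ω_n√(1−ζ²) = 1150 rad/s. t_p = π/ω_d = 0.00273 s.

t_p ≈ 0.00273 s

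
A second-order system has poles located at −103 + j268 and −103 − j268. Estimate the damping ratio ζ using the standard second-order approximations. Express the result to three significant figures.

ζ ≈ 0.359

The poles are at −σ ± jω_d with σ = 103 and ω_d = 268, so ω_n = √(σ²+ω_d²) = 287 rad/s and ζ = σ/ω_n = 0.359.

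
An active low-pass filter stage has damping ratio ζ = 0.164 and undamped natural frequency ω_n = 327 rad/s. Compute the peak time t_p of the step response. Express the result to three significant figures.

The damped frequency is ω_d = ω_n√(1−ζ²) = 327·√(1−0.0269) = 323 rad/s.
Peak time t_p = π/ω_d = π/323 = 0.00974 s.

t_p ≈ 0.00974 s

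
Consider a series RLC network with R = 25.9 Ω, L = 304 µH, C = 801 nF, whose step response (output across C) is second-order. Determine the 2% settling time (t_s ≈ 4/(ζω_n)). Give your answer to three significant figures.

t_s ≈ 0.0000939 s

For a series RLC circuit (capacitor voltage as output), ω_n = 1/√(LC) = 1/√(304 µH · 801 nF) = 64100 rad/s.
ζ = (R/2)·√(C/L) = (25.9/2)·√(801 nF/304 µH) = 0.665.
t_s ≈ 4/(ζω_n) = 0.0000939 s.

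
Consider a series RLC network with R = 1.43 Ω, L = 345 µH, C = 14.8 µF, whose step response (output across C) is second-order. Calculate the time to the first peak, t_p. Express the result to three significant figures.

t_p ≈ 0.000227 s

For a series RLC circuit (capacitor voltage as output), ω_n = 1/√(LC) = 1/√(345 µH · 14.8 µF) = 14000 rad/s.
ζ = (R/2)·√(C/L) = (1.43/2)·√(14.8 µF/345 µH) = 0.148.
The damped frequency ω_d = ω_n√(1−ζ²) = 13800 rad/s. t_p = π/ω_d = 0.000227 s.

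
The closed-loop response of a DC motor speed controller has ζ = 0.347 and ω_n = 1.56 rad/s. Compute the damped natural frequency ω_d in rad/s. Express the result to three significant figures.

ω_d ≈ 1.46 rad/s

ω_d = ω_n√(1−ζ²) = 1.56·√0.880 = 1.46 rad/s.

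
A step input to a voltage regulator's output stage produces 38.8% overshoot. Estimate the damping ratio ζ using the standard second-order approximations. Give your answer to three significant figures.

ζ ≈ 0.289

Inverting the overshoot relation: ζ = |ln 0.388|/√(π² + ln²0.388) = 0.289.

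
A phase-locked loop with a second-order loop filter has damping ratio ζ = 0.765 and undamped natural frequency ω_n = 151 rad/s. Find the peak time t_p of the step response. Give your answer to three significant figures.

t_p ≈ 0.0323 s

The damped frequency is ω_d = ω_n√(1−ζ²) = 151·√(1−0.585) = 97.2 rad/s.
Peak time t_p = π/ω_d = π/97.2 = 0.0323 s.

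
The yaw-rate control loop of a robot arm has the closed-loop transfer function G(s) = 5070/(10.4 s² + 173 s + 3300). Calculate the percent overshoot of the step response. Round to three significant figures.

Dividing through by 10.4: denominator becomes s² + 16.63 s + 317.3.
So ω_n = √317.3 = 17.8 rad/s and ζ = 16.63/(2·17.8) = 0.467.
%OS = 100·exp(−πζ/√(1−ζ²)) = 19.0%.

%OS ≈ 19.0%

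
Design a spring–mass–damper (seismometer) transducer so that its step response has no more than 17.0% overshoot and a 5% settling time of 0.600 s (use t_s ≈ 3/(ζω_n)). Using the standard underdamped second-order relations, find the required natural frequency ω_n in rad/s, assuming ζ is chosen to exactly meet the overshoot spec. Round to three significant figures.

ζ = −ln(OS)/√(π² + (ln OS)²). With OS = 0.170, ln OS = −1.772 and ζ = 1.772/3.607 = 0.491.
From t_s ≈ 3/(ζω_n): ω_n = 3/(ζ·t_s) = 3/(0.491·0.600) = 10.2 rad/s.

ω_n ≈ 10.2 rad/s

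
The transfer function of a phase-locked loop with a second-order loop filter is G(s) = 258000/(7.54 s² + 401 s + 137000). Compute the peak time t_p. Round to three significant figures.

Dividing through by 7.54: denominator becomes s² + 53.18 s + 18170.
So ω_n = √18170 = 135 rad/s and ζ = 53.18/(2·135) = 0.197.
ω_d = ω_n√(1−ζ²) = 132 rad/s. t_p = π/ω_d = 0.0238 s.

t_p ≈ 0.0238 s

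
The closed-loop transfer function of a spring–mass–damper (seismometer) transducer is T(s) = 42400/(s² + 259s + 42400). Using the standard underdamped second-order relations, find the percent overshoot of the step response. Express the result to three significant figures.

%OS ≈ 7.88%

Comparing the denominator to s² + 2ζω_n s + ω_n²: ω_n = √42400 = 206 rad/s, and 2ζω_n = 259 so ζ = 259/(2·206) = 0.629.
Overshoot: exp(−π·0.629/√(1−0.629²)) = 0.0788, i.e. 7.88%.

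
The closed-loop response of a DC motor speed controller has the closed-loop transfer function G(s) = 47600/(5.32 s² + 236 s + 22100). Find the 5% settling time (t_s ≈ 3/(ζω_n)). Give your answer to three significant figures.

t_s ≈ 0.135 s

Dividing through by 5.32: denominator becomes s² + 44.36 s + 4154.
So ω_n = √4154 = 64.5 rad/s and ζ = 44.36/(2·64.5) = 0.344.
t_s ≈ 3/(ζω_n) = 0.135 s.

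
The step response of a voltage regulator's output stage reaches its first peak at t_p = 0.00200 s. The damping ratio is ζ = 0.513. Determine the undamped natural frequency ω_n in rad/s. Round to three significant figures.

Peak time t_p = π/ω_d, so ω_d = π/t_p = π/0.00200 = 1570 rad/s.
ω_n = ω_d/√(1−ζ²) = 1570/√0.737 = 1830 rad/s.

ω_n ≈ 1830 rad/s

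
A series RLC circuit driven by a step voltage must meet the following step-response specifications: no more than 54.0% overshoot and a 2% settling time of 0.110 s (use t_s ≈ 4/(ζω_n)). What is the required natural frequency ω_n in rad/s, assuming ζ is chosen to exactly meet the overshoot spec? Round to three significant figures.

Inverting the overshoot relation: ζ = |ln 0.540|/√(π² + ln²0.540) = 0.192.
Then ω_n = 4/(ζ t_s) = 4/(0.192 × 0.110) = 189 rad/s.

ω_n ≈ 189 rad/s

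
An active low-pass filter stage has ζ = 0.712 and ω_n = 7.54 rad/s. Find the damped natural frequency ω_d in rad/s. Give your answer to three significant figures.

ω_d ≈ 5.29 rad/s

ω_d = ω_n√(1−ζ²) = 7.54·√0.493 = 5.29 rad/s.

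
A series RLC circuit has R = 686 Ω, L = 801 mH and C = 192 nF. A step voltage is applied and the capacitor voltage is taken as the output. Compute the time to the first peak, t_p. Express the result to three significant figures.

t_p ≈ 0.00125 s

For a series RLC circuit (capacitor voltage as output), ω_n = 1/√(LC) = 1/√(801 mH · 192 nF) = 2550 rad/s.
ζ = (R/2)·√(C/L) = (686/2)·√(192 nF/801 mH) = 0.168.
ω_d = 2550·√(1 − 0.168²) = 2510 rad/s. t_p = π/ω_d = 0.00125 s.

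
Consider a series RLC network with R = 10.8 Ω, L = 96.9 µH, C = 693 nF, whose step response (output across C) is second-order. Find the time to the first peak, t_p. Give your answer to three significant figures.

t_p ≈ 0.0000289 s

For a series RLC circuit (capacitor voltage as output), ω_n = 1/√(LC) = 1/√(96.9 µH · 693 nF) = 122000 rad/s.
ζ = (R/2)·√(C/L) = (10.8/2)·√(693 nF/96.9 µH) = 0.457.
ω_d = ω_n√(1−ζ²) = 109000 rad/s. t_p = π/ω_d = 0.0000289 s.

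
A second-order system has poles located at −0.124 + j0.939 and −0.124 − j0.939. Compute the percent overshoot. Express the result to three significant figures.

%OS ≈ 66.0%

|pole| = ω_n = √(0.124² + 0.939²) = 0.947 rad/s; ζ = cos θ = σ/ω_n = 0.131.
Overshoot: exp(−π·0.131/√(1−0.131²)) = 0.660, i.e. 66.0%.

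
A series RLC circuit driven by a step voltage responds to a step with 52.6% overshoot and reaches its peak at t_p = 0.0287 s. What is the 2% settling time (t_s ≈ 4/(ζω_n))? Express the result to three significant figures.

t_s ≈ 0.179 s

From the overshoot, ζ = −ln(OS)/√(π²+ln²(OS)) = 0.200.
t_p = π/ω_d ⇒ ω_d = 109 rad/s; then ω_n = ω_d/√(1−ζ²) = 112 rad/s.
t_s ≈ 4/(ζω_n) = 4/(0.200·112) = 0.179 s.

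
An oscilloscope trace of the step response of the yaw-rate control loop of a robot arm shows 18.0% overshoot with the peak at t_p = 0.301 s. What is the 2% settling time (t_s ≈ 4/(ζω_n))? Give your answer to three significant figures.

t_s ≈ 0.702 s

From the overshoot, ζ = −ln(OS)/√(π²+ln²(OS)) = 0.479.
t_p = π/ω_d ⇒ ω_d = 10.4 rad/s; then ω_n = ω_d/√(1−ζ²) = 11.9 rad/s.
t_s ≈ 4/(ζω_n) = 4/(0.479·11.9) = 0.702 s.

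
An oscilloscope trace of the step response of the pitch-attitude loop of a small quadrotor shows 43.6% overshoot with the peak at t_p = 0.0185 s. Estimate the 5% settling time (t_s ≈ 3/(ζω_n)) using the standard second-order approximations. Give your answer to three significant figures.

t_s ≈ 0.0669 s

ζ from %OS: ζ = |ln 0.436|/√(π²+ln²0.436) = 0.255.
From t_p = π/ω_d, ω_d = π/0.0185 = 170 rad/s, so ω_n = ω_d/√(1−ζ²) = 176 rad/s.
t_s ≈ 3/(ζω_n) = 3/(0.255·176) = 0.0669 s.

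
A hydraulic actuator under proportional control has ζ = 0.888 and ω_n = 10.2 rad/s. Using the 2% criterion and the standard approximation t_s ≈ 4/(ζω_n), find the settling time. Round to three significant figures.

t_s ≈ 4/(ζω_n) = 4/(0.888 × 10.2) = 0.442 s.

t_s ≈ 0.442 s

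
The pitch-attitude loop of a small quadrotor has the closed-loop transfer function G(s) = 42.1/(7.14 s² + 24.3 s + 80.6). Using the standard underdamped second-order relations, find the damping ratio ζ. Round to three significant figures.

ζ ≈ 0.506

Dividing through by 7.14: denominator becomes s² + 3.403 s + 11.29.
So ω_n = √11.29 = 3.36 rad/s and ζ = 3.403/(2·3.36) = 0.506.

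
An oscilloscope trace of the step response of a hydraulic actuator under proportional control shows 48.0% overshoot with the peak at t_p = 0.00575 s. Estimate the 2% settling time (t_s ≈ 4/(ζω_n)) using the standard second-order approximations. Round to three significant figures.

From the overshoot, ζ = −ln(OS)/√(π²+ln²(OS)) = 0.228.
From t_p = π/ω_d, ω_d = π/0.00575 = 546 rad/s, so ω_n = ω_d/√(1−ζ²) = 561 rad/s.
t_s ≈ 4/(ζω_n) = 4/(0.228·561) = 0.0313 s.

t_s ≈ 0.0313 s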